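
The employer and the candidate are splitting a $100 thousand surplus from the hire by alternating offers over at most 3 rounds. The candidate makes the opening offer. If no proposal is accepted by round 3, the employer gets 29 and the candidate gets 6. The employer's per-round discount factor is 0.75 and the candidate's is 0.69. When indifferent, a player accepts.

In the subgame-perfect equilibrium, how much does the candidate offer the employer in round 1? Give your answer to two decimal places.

Round 3 (the candidate proposes): the employer gets 29 if talks fail, so the candidate offers 29 and keeps 71.
Round 2 (the employer proposes): the candidate can get 71 next round, worth 0.69 × 71 = 48.99 now, so the employer offers 48.99, keeping 51.01.
Round 1 (the candidate proposes): the employer can get 51.01 next round, worth 0.75 × 51.01 = 38.2575 now; the candidate offers that and keeps 61.7425.

38.26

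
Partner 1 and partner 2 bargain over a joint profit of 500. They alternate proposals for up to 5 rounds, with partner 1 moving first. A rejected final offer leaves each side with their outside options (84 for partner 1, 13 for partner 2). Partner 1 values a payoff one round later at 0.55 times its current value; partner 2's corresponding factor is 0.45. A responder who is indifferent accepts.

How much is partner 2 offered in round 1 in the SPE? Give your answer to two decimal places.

Round 5 (partner 1 proposes): partner 2 gets 13 if talks fail, so partner 1 offers 13 and keeps 487.
Round 4 (partner 2 proposes): partner 1 can get 487 next round, worth 0.55 × 487 = 267.85 now; partner 2 offers that and keeps 232.15.
Round 3 (partner 1 proposes): partner 2 can get 232.15 next round, worth 0.45 × 232.15 = 104.4675 now. Partner 1 offers 104.4675 and keeps 500 − 104.4675 = 395.5325.
Round 2 (partner 2 proposes): partner 1 can get 395.5325 next round, worth 0.55 × 395.5325 = 217.542875 now, so partner 2 offers 217.542875, keeping 282.457125.
Round 1 (partner 1 proposes): partner 2 can get 282.457125 next round, worth 0.45 × 282.457125 = 127.10570625 now. Partner 1 offers 127.10570625 and keeps 500 − 127.10570625 = 372.89429375.

127.11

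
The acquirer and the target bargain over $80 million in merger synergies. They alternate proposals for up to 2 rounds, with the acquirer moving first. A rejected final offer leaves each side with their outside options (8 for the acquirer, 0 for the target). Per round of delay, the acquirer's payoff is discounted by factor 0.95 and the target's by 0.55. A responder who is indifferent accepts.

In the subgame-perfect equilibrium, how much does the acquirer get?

Round 2 (the target proposes): the acquirer gets 8 if talks fail, so the target offers 8 and keeps 72.
Round 1 (the acquirer proposes): the target can get 72 next round, worth 0.55 × 72 = 39.6 now. The acquirer offers 39.6 and keeps 80 − 39.6 = 40.4.

40.4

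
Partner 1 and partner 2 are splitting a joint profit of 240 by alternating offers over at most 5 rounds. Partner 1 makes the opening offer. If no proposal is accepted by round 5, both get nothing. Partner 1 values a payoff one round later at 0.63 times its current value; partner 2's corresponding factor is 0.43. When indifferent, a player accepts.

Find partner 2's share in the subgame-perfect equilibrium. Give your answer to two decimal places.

Solve by backward induction from round 5.
Round 5 (partner 1 proposes): partner 2 will accept anything ≥ 0, so partner 1 offers 0 and keeps 240.
Round 4 (partner 2 proposes): partner 1 can get 240 next round, worth 0.63 × 240 = 151.2 now, so partner 2 offers 151.2, keeping 88.8.
Round 3 (partner 1 proposes): partner 2 can get 88.8 next round, worth 0.43 × 88.8 = 38.184 now, so partner 1 offers 38.184, keeping 201.816.
Round 2 (partner 2 proposes): partner 1 can get 201.816 next round, worth 0.63 × 201.816 = 127.14408 now, so partner 2 offers 127.14408, keeping 112.85592.
Round 1 (partner 1 proposes): partner 2 can get 112.85592 next round, worth 0.43 × 112.85592 = 48.5280456 now; partner 1 offers that and keeps 191.4719544.

48.53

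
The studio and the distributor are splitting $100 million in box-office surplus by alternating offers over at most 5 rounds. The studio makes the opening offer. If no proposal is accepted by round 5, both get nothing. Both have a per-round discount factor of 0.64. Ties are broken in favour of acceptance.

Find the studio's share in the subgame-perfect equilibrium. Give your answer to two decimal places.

67.52

Round 5 (the studio proposes): the distributor will accept anything ≥ 0, so the studio offers 0 and keeps 100.
Round 4 (the distributor proposes): the studio can get 100 next round, worth 0.64 × 100 = 64 now; the distributor offers that and keeps 36.
Round 3 (the studio proposes): the distributor can get 36 next round, worth 0.64 × 36 = 23.04 now; the studio offers that and keeps 76.96.
Round 2 (the distributor proposes): the studio can get 76.96 next round, worth 0.64 × 76.96 = 49.2544 now, so the distributor offers 49.2544, keeping 50.7456.
Round 1 (the studio proposes): the distributor can get 50.7456 next round, worth 0.64 × 50.7456 = 32.477184 now. The studio offers 32.477184 and keeps 100 − 32.477184 = 67.522816.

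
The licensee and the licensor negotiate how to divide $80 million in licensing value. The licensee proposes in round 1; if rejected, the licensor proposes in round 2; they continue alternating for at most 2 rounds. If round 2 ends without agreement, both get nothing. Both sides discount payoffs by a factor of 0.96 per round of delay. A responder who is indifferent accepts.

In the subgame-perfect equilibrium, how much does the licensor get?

Round 2 (the licensor proposes): rejection yields 0 for the licensee; the licensor offers 0 and keeps 80.
Round 1 (the licensee proposes): the licensor can get 80 next round, worth 0.96 × 80 = 76.8 now; the licensee offers that and keeps 3.2.

76.8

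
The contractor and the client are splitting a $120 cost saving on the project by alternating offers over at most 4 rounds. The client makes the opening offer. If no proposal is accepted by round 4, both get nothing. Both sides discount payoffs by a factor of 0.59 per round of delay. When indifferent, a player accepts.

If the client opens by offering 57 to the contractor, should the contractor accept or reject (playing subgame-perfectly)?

Work out the contractor's continuation value if the offer is rejected.
Round 4 (the contractor proposes): rejection yields 0 for the client; the contractor offers 0 and keeps 120.
Round 3 (the client proposes): the contractor can get 120 next round, worth 0.59 × 120 = 70.8 now; the client offers that and keeps 49.2.
Round 2 (the contractor proposes): the client can get 49.2 next round, worth 0.59 × 49.2 = 29.028 now; the contractor offers that and keeps 90.972.
So by rejecting in round 1, the contractor gets 90.972 next round, worth 0.59 × 90.972 = 53.67348 now.
Offer 57 ≥ 53.67348, so the contractor accepts.

Accept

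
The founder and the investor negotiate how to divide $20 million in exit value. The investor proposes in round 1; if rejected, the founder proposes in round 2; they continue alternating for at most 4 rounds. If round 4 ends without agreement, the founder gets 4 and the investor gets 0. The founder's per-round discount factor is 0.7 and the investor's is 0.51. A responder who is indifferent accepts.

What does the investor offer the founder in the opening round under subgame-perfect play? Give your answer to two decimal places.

11.86

Round 4 (the founder proposes): the investor will accept anything ≥ 0, so the founder offers 0 and keeps 20.
Round 3 (the investor proposes): the founder can get 20 next round, worth 0.7 × 20 = 14 now. The investor offers 14 and keeps 20 − 14 = 6.
Round 2 (the founder proposes): the investor can get 6 next round, worth 0.51 × 6 = 3.06 now, so the founder offers 3.06, keeping 16.94.
Round 1 (the investor proposes): the founder can get 16.94 next round, worth 0.7 × 16.94 = 11.858 now; the investor offers that and keeps 8.142.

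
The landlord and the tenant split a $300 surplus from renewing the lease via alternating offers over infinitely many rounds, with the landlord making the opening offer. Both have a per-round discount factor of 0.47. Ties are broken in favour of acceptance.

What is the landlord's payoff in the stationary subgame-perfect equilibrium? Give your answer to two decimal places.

In a stationary SPE each proposer offers the other exactly their discounted continuation value.
If the landlord keeps x when proposing and the tenant keeps y when proposing, then x = 300 − 0.47y and y = 300 − 0.47x.
Solving: x = 300(1 − 0.47) / (1 − 0.47·0.47) = 159 / 0.7791 ≈ 204.0816.
The tenant gets 300 − 204.0816 ≈ 95.9184.

204.08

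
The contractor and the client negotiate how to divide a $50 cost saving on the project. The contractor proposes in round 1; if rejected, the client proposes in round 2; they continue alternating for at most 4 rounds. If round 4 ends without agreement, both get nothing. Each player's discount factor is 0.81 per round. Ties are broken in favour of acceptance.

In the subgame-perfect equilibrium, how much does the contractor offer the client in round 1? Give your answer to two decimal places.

34.27

Round 4 (the client proposes): rejection yields 0 for the contractor; the client offers 0 and keeps 50.
Round 3 (the contractor proposes): the client can get 50 next round, worth 0.81 × 50 = 40.5 now, so the contractor offers 40.5, keeping 9.5.
Round 2 (the client proposes): the contractor can get 9.5 next round, worth 0.81 × 9.5 = 7.695 now. The client offers 7.695 and keeps 50 − 7.695 = 42.305.
Round 1 (the contractor proposes): the client can get 42.305 next round, worth 0.81 × 42.305 = 34.26705 now; the contractor offers that and keeps 15.73295.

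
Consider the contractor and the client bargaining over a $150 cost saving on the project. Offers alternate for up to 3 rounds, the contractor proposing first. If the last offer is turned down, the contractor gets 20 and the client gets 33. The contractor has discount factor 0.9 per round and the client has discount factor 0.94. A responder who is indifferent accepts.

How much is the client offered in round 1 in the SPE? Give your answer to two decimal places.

42.02

Work backward from the last round.
Round 3 (the contractor proposes): the client gets 33 if talks fail, so the contractor offers 33 and keeps 117.
Round 2 (the client proposes): the contractor can get 117 next round, worth 0.9 × 117 = 105.3 now, so the client offers 105.3, keeping 44.7.
Round 1 (the contractor proposes): the client can get 44.7 next round, worth 0.94 × 44.7 = 42.018 now. The contractor offers 42.018 and keeps 150 − 42.018 = 107.982.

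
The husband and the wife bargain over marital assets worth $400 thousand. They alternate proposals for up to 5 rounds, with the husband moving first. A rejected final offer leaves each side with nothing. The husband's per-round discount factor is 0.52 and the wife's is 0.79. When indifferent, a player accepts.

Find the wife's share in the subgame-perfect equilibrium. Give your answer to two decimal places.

213.99

Round 5 (the husband proposes): rejection yields 0 for the wife; the husband offers 0 and keeps 400.
Round 4 (the wife proposes): the husband can get 400 next round, worth 0.52 × 400 = 208 now. The wife offers 208 and keeps 400 − 208 = 192.
Round 3 (the husband proposes): the wife can get 192 next round, worth 0.79 × 192 = 151.68 now. The husband offers 151.68 and keeps 400 − 151.68 = 248.32.
Round 2 (the wife proposes): the husband can get 248.32 next round, worth 0.52 × 248.32 = 129.1264 now. The wife offers 129.1264 and keeps 400 − 129.1264 = 270.8736.
Round 1 (the husband proposes): the wife can get 270.8736 next round, worth 0.79 × 270.8736 = 213.990144 now; the husband offers that and keeps 186.009856.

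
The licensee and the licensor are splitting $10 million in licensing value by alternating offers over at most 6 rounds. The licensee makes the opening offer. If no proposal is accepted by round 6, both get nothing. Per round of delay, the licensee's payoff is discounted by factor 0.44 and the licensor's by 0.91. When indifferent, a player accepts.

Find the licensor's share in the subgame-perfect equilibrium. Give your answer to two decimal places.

8.60

Round 6 (the licensor proposes): rejection yields 0 for the licensee; the licensor offers 0 and keeps 10.
Round 5 (the licensee proposes): the licensor can get 10 next round, worth 0.91 × 10 = 9.1 now; the licensee offers that and keeps 0.9.
Round 4 (the licensor proposes): the licensee can get 0.9 next round, worth 0.44 × 0.9 = 0.396 now. The licensor offers 0.396 and keeps 10 − 0.396 = 9.604.
Round 3 (the licensee proposes): the licensor can get 9.604 next round, worth 0.91 × 9.604 = 8.73964 now, so the licensee offers 8.73964, keeping 1.26036.
Round 2 (the licensor proposes): the licensee can get 1.26036 next round, worth 0.44 × 1.26036 = 0.5545584 now; the licensor offers that and keeps 9.4454416.
Round 1 (the licensee proposes): the licensor can get 9.4454416 next round, worth 0.91 × 9.4454416 = 8.595351856 now. The licensee offers 8.595351856 and keeps 10 − 8.595351856 = 1.404648144.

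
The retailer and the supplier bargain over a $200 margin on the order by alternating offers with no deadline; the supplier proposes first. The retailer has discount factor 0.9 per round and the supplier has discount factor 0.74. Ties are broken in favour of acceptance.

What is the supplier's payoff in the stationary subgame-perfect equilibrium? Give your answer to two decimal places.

59.88

In a stationary SPE each proposer offers the other exactly their discounted continuation value.
If the supplier keeps x when proposing and the retailer keeps y when proposing, then x = 200 − 0.9y and y = 200 − 0.74x.
Solving: x = 200(1 − 0.9) / (1 − 0.74·0.9) = 20 / 0.334 ≈ 59.8802.
The retailer gets 200 − 59.8802 ≈ 140.1198.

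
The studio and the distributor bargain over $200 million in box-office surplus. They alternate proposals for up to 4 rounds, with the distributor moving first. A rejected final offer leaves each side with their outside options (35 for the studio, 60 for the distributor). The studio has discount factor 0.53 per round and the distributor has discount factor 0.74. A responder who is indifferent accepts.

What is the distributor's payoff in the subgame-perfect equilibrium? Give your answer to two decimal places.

143.34

Round 4 (the studio proposes): the distributor gets 60 if talks fail, so the studio offers 60 and keeps 140.
Round 3 (the distributor proposes): the studio can get 140 next round, worth 0.53 × 140 = 74.2 now, so the distributor offers 74.2, keeping 125.8.
Round 2 (the studio proposes): the distributor can get 125.8 next round, worth 0.74 × 125.8 = 93.092 now; the studio offers that and keeps 106.908.
Round 1 (the distributor proposes): the studio can get 106.908 next round, worth 0.53 × 106.908 = 56.66124 now, so the distributor offers 56.66124, keeping 143.33876.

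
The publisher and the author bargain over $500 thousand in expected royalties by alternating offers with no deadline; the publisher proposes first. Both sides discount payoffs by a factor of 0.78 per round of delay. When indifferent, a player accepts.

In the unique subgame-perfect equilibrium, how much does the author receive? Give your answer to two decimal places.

Let x be the publisher's share when the publisher proposes and y be the author's share when the author proposes.
The author accepts iff offered ≥ 0.78·y, so x = 500 − 0.78y. Symmetrically y = 500 − 0.78x.
Substituting: x = 500 − 0.78(500 − 0.78x), giving x(1 − 0.78·0.78) = 500(1 − 0.78).
So x = 500 × 0.22 / 0.3916 ≈ 280.8989, and the author receives 500 − x ≈ 219.1011.

219.10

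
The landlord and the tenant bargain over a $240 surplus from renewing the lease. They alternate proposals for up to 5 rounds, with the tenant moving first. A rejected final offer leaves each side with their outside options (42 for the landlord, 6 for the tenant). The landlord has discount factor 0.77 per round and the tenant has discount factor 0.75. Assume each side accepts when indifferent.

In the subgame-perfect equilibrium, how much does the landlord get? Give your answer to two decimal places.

86.89

Work backward from the last round.
Round 5 (the tenant proposes): the landlord gets 42 if talks fail, so the tenant offers 42 and keeps 198.
Round 4 (the landlord proposes): the tenant can get 198 next round, worth 0.75 × 198 = 148.5 now, so the landlord offers 148.5, keeping 91.5.
Round 3 (the tenant proposes): the landlord can get 91.5 next round, worth 0.77 × 91.5 = 70.455 now. The tenant offers 70.455 and keeps 240 − 70.455 = 169.545.
Round 2 (the landlord proposes): the tenant can get 169.545 next round, worth 0.75 × 169.545 = 127.15875 now. The landlord offers 127.15875 and keeps 240 − 127.15875 = 112.84125.
Round 1 (the tenant proposes): the landlord can get 112.84125 next round, worth 0.77 × 112.84125 = 86.8877625 now. The tenant offers 86.8877625 and keeps 240 − 86.8877625 = 153.1122375.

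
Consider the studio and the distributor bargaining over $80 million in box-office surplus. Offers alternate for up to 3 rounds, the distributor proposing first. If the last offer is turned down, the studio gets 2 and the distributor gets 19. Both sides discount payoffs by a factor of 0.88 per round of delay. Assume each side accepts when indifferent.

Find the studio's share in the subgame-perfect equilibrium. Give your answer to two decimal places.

Round 3 (the distributor proposes): the studio gets 2 if talks fail, so the distributor offers 2 and keeps 78.
Round 2 (the studio proposes): the distributor can get 78 next round, worth 0.88 × 78 = 68.64 now; the studio offers that and keeps 11.36.
Round 1 (the distributor proposes): the studio can get 11.36 next round, worth 0.88 × 11.36 = 9.9968 now. The distributor offers 9.9968 and keeps 80 − 9.9968 = 70.0032.

10.00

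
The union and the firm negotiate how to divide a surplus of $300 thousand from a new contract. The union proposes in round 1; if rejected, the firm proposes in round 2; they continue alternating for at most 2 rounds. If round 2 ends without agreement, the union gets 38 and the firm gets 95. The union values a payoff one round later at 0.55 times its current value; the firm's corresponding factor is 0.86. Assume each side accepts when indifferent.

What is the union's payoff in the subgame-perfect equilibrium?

74.68

Round 2 (the firm proposes): the union gets 38 if talks fail, so the firm offers 38 and keeps 262.
Round 1 (the union proposes): the firm can get 262 next round, worth 0.86 × 262 = 225.32 now, so the union offers 225.32, keeping 74.68.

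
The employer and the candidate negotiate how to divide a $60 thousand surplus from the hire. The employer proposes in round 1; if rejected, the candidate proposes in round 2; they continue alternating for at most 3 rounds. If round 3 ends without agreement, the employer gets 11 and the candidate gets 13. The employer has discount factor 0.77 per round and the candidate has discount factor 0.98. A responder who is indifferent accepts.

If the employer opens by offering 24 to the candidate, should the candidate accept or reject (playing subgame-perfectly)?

Accept

Round 3 (the employer proposes): the candidate gets 13 if talks fail, so the employer offers 13 and keeps 47.
Round 2 (the candidate proposes): the employer can get 47 next round, worth 0.77 × 47 = 36.19 now, so the candidate offers 36.19, keeping 23.81.
So by rejecting in round 1, the candidate gets 23.81 next round, worth 0.98 × 23.81 = 23.3338 now.
Offer 24 ≥ 23.3338, so the candidate accepts.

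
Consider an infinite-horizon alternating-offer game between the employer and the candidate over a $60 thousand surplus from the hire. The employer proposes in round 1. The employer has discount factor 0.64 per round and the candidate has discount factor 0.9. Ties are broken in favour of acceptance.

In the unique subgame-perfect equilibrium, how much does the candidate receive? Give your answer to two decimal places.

45.85

When the employer proposes, the candidate accepts any offer worth at least 0.9 times what the candidate would get by proposing next round; and vice versa.
This gives x = 60 − 0.9y and y = 60 − 0.64x, where x and y are each side's share when it proposes.
Hence (1 − 0.9·0.64)x = 60(1 − 0.9), i.e. 0.424·x = 6.
x ≈ 14.1509; the candidate's share is 60 − x ≈ 45.8491.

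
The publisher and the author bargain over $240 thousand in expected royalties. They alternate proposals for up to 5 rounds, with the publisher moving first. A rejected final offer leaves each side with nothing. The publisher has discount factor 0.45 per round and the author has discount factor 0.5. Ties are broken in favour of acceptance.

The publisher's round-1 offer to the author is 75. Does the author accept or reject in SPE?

Round 5 (the publisher proposes): the author will accept anything ≥ 0, so the publisher offers 0 and keeps 240.
Round 4 (the author proposes): the publisher can get 240 next round, worth 0.45 × 240 = 108 now, so the author offers 108, keeping 132.
Round 3 (the publisher proposes): the author can get 132 next round, worth 0.5 × 132 = 66 now. The publisher offers 66 and keeps 240 − 66 = 174.
Round 2 (the author proposes): the publisher can get 174 next round, worth 0.45 × 174 = 78.3 now; the author offers that and keeps 161.7.
So by rejecting in round 1, the author gets 161.7 next round, worth 0.5 × 161.7 = 80.85 now.
Offer 75 < 80.85, so the author rejects.

Reject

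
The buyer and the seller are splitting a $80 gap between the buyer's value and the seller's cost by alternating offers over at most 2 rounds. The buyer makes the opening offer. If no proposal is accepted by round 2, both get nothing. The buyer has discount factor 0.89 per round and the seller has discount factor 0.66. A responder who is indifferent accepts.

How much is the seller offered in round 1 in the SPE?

Work backward from the last round.
Round 2 (the seller proposes): rejection yields 0 for the buyer; the seller offers 0 and keeps 80.
Round 1 (the buyer proposes): the seller can get 80 next round, worth 0.66 × 80 = 52.8 now, so the buyer offers 52.8, keeping 27.2.

52.8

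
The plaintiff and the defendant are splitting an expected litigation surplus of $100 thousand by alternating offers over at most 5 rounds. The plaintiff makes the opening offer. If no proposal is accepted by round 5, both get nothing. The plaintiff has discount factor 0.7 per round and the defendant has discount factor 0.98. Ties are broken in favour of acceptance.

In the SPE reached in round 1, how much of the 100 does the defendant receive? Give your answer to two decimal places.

49.57

By backward induction:
Round 5 (the plaintiff proposes): the defendant will accept anything ≥ 0, so the plaintiff offers 0 and keeps 100.
Round 4 (the defendant proposes): the plaintiff can get 100 next round, worth 0.7 × 100 = 70 now; the defendant offers that and keeps 30.
Round 3 (the plaintiff proposes): the defendant can get 30 next round, worth 0.98 × 30 = 29.4 now. The plaintiff offers 29.4 and keeps 100 − 29.4 = 70.6.
Round 2 (the defendant proposes): the plaintiff can get 70.6 next round, worth 0.7 × 70.6 = 49.42 now, so the defendant offers 49.42, keeping 50.58.
Round 1 (the plaintiff proposes): the defendant can get 50.58 next round, worth 0.98 × 50.58 = 49.5684 now. The plaintiff offers 49.5684 and keeps 100 − 49.5684 = 50.4316.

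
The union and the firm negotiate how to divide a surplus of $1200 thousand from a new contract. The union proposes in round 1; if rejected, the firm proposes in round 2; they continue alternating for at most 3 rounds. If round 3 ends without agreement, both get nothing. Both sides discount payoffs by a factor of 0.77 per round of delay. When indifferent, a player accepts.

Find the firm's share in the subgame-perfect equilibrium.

By backward induction:
Round 3 (the union proposes): rejection yields 0 for the firm; the union offers 0 and keeps 1200.
Round 2 (the firm proposes): the union can get 1200 next round, worth 0.77 × 1200 = 924 now; the firm offers that and keeps 276.
Round 1 (the union proposes): the firm can get 276 next round, worth 0.77 × 276 = 212.52 now. The union offers 212.52 and keeps 1200 − 212.52 = 987.48.

212.52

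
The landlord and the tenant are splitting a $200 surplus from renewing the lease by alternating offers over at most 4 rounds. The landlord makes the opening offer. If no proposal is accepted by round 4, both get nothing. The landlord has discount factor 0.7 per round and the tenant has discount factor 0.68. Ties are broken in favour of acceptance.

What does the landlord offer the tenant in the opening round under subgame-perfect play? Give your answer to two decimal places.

105.54

Work backward from the last round.
Round 4 (the tenant proposes): rejection yields 0 for the landlord; the tenant offers 0 and keeps 200.
Round 3 (the landlord proposes): the tenant can get 200 next round, worth 0.68 × 200 = 136 now; the landlord offers that and keeps 64.
Round 2 (the tenant proposes): the landlord can get 64 next round, worth 0.7 × 64 = 44.8 now, so the tenant offers 44.8, keeping 155.2.
Round 1 (the landlord proposes): the tenant can get 155.2 next round, worth 0.68 × 155.2 = 105.536 now, so the landlord offers 105.536, keeping 94.464.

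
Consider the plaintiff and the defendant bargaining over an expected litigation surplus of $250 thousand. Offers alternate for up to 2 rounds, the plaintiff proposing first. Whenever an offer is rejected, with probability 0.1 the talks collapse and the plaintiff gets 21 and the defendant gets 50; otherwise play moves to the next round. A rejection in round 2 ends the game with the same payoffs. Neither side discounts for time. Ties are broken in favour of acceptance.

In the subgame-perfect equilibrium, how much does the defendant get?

211.1

By backward induction:
Round 2 (the defendant proposes): the plaintiff gets 21 if talks fail, so the defendant offers 21 and keeps 229.
Round 1 (the plaintiff proposes): rejecting gives the defendant an expected 0.9 × 229 + 0.1 × 50 = 211.1; the plaintiff offers that and keeps 38.9.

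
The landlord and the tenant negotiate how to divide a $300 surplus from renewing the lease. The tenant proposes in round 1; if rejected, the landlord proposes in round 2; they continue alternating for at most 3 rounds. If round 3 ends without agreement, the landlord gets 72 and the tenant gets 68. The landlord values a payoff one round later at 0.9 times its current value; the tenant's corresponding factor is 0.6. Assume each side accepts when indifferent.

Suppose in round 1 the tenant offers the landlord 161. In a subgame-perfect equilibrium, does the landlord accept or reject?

Round 3 (the tenant proposes): the landlord gets 72 if talks fail, so the tenant offers 72 and keeps 228.
Round 2 (the landlord proposes): the tenant can get 228 next round, worth 0.6 × 228 = 136.8 now, so the landlord offers 136.8, keeping 163.2.
So by rejecting in round 1, the landlord gets 163.2 next round, worth 0.9 × 163.2 = 146.88 now.
Offer 161 ≥ 146.88, so the landlord accepts.

Accept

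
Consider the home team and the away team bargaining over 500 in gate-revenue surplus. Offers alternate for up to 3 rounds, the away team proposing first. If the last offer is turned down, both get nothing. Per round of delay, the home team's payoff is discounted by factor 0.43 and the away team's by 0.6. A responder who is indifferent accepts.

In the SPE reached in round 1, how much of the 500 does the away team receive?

414

Round 3 (the away team proposes): rejection yields 0 for the home team; the away team offers 0 and keeps 500.
Round 2 (the home team proposes): the away team can get 500 next round, worth 0.6 × 500 = 300 now. The home team offers 300 and keeps 500 − 300 = 200.
Round 1 (the away team proposes): the home team can get 200 next round, worth 0.43 × 200 = 86 now, so the away team offers 86, keeping 414.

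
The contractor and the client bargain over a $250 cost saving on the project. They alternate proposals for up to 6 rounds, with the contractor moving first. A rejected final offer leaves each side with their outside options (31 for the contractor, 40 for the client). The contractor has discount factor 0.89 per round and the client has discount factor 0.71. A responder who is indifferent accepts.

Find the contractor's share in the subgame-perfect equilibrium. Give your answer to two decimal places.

156.05

Round 6 (the client proposes): the contractor gets 31 if talks fail, so the client offers 31 and keeps 219.
Round 5 (the contractor proposes): the client can get 219 next round, worth 0.71 × 219 = 155.49 now; the contractor offers that and keeps 94.51.
Round 4 (the client proposes): the contractor can get 94.51 next round, worth 0.89 × 94.51 = 84.1139 now. The client offers 84.1139 and keeps 250 − 84.1139 = 165.8861.
Round 3 (the contractor proposes): the client can get 165.8861 next round, worth 0.71 × 165.8861 = 117.779131 now; the contractor offers that and keeps 132.220869.
Round 2 (the client proposes): the contractor can get 132.220869 next round, worth 0.89 × 132.220869 = 117.67657341 now. The client offers 117.67657341 and keeps 250 − 117.67657341 = 132.32342659.
Round 1 (the contractor proposes): the client can get 132.32342659 next round, worth 0.71 × 132.32342659 = 93.9496328789 now; the contractor offers that and keeps 156.0503671211.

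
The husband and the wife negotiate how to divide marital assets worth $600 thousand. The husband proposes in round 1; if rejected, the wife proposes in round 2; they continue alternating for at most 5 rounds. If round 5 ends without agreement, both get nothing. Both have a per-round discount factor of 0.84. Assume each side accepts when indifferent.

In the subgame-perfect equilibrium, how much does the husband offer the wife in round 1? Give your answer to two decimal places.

137.54

Round 5 (the husband proposes): rejection yields 0 for the wife; the husband offers 0 and keeps 600.
Round 4 (the wife proposes): the husband can get 600 next round, worth 0.84 × 600 = 504 now; the wife offers that and keeps 96.
Round 3 (the husband proposes): the wife can get 96 next round, worth 0.84 × 96 = 80.64 now, so the husband offers 80.64, keeping 519.36.
Round 2 (the wife proposes): the husband can get 519.36 next round, worth 0.84 × 519.36 = 436.2624 now; the wife offers that and keeps 163.7376.
Round 1 (the husband proposes): the wife can get 163.7376 next round, worth 0.84 × 163.7376 = 137.539584 now, so the husband offers 137.539584, keeping 462.460416.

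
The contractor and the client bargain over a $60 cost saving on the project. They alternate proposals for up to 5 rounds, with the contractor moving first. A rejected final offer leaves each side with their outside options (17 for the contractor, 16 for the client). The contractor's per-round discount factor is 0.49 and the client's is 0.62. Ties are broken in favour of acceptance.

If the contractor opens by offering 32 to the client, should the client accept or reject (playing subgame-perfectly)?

Work out the client's continuation value if the offer is rejected.
Round 5 (the contractor proposes): the client gets 16 if talks fail, so the contractor offers 16 and keeps 44.
Round 4 (the client proposes): the contractor can get 44 next round, worth 0.49 × 44 = 21.56 now, so the client offers 21.56, keeping 38.44.
Round 3 (the contractor proposes): the client can get 38.44 next round, worth 0.62 × 38.44 = 23.8328 now; the contractor offers that and keeps 36.1672.
Round 2 (the client proposes): the contractor can get 36.1672 next round, worth 0.49 × 36.1672 = 17.721928 now. The client offers 17.721928 and keeps 60 − 17.721928 = 42.278072.
So by rejecting in round 1, the client gets 42.278072 next round, worth 0.62 × 42.278072 = 26.21240464 now.
Offer 32 ≥ 26.21240464, so the client accepts.

Accept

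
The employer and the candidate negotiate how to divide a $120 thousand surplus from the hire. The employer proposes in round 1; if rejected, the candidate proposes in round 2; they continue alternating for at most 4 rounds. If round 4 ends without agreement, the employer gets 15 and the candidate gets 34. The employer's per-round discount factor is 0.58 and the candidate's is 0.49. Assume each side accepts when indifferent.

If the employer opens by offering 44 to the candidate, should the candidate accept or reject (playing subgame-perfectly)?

Round 4 (the candidate proposes): the employer gets 15 if talks fail, so the candidate offers 15 and keeps 105.
Round 3 (the employer proposes): the candidate can get 105 next round, worth 0.49 × 105 = 51.45 now. The employer offers 51.45 and keeps 120 − 51.45 = 68.55.
Round 2 (the candidate proposes): the employer can get 68.55 next round, worth 0.58 × 68.55 = 39.759 now; the candidate offers that and keeps 80.241.
So by rejecting in round 1, the candidate gets 80.241 next round, worth 0.49 × 80.241 = 39.31809 now.
Offer 44 ≥ 39.31809, so the candidate accepts.

Accept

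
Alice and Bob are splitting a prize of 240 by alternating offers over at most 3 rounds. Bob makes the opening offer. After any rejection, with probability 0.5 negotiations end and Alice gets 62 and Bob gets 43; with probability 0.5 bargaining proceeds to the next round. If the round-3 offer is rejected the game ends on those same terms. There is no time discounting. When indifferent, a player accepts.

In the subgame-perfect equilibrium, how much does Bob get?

Round 3 (Bob proposes): Alice gets 62 if talks fail, so Bob offers 62 and keeps 178.
Round 2 (Alice proposes): rejecting gives Bob an expected 0.5 × 178 + 0.5 × 43 = 110.5. Alice offers 110.5 and keeps 240 − 110.5 = 129.5.
Round 1 (Bob proposes): rejecting gives Alice an expected 0.5 × 129.5 + 0.5 × 62 = 95.75, so Bob offers 95.75, keeping 144.25.

144.25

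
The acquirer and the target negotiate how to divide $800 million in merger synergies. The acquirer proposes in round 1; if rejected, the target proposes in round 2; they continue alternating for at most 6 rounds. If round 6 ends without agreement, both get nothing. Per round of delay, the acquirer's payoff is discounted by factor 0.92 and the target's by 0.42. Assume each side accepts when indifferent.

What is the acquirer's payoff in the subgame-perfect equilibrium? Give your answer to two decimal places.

Round 6 (the target proposes): the acquirer will accept anything ≥ 0, so the target offers 0 and keeps 800.
Round 5 (the acquirer proposes): the target can get 800 next round, worth 0.42 × 800 = 336 now, so the acquirer offers 336, keeping 464.
Round 4 (the target proposes): the acquirer can get 464 next round, worth 0.92 × 464 = 426.88 now; the target offers that and keeps 373.12.
Round 3 (the acquirer proposes): the target can get 373.12 next round, worth 0.42 × 373.12 = 156.7104 now; the acquirer offers that and keeps 643.2896.
Round 2 (the target proposes): the acquirer can get 643.2896 next round, worth 0.92 × 643.2896 = 591.826432 now; the target offers that and keeps 208.173568.
Round 1 (the acquirer proposes): the target can get 208.173568 next round, worth 0.42 × 208.173568 = 87.43289856 now; the acquirer offers that and keeps 712.56710144.

712.57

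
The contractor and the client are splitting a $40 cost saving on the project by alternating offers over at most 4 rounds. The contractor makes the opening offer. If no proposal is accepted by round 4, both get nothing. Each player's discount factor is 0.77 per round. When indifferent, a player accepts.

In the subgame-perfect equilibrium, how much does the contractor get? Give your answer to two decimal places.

Round 4 (the client proposes): the contractor will accept anything ≥ 0, so the client offers 0 and keeps 40.
Round 3 (the contractor proposes): the client can get 40 next round, worth 0.77 × 40 = 30.8 now. The contractor offers 30.8 and keeps 40 − 30.8 = 9.2.
Round 2 (the client proposes): the contractor can get 9.2 next round, worth 0.77 × 9.2 = 7.084 now. The client offers 7.084 and keeps 40 − 7.084 = 32.916.
Round 1 (the contractor proposes): the client can get 32.916 next round, worth 0.77 × 32.916 = 25.34532 now, so the contractor offers 25.34532, keeping 14.65468.

14.65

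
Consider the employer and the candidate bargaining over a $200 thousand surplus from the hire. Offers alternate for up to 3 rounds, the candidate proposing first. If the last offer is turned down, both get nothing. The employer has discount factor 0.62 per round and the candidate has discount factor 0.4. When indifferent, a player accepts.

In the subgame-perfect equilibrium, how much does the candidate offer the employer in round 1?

Round 3 (the candidate proposes): rejection yields 0 for the employer; the candidate offers 0 and keeps 200.
Round 2 (the employer proposes): the candidate can get 200 next round, worth 0.4 × 200 = 80 now. The employer offers 80 and keeps 200 − 80 = 120.
Round 1 (the candidate proposes): the employer can get 120 next round, worth 0.62 × 120 = 74.4 now; the candidate offers that and keeps 125.6.

74.4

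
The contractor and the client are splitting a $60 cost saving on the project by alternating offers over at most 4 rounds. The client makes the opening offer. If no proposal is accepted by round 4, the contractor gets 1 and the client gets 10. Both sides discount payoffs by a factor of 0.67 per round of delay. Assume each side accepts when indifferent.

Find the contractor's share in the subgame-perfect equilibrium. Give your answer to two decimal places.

28.30

Round 4 (the contractor proposes): the client gets 10 if talks fail, so the contractor offers 10 and keeps 50.
Round 3 (the client proposes): the contractor can get 50 next round, worth 0.67 × 50 = 33.5 now, so the client offers 33.5, keeping 26.5.
Round 2 (the contractor proposes): the client can get 26.5 next round, worth 0.67 × 26.5 = 17.755 now. The contractor offers 17.755 and keeps 60 − 17.755 = 42.245.
Round 1 (the client proposes): the contractor can get 42.245 next round, worth 0.67 × 42.245 = 28.30415 now; the client offers that and keeps 31.69585.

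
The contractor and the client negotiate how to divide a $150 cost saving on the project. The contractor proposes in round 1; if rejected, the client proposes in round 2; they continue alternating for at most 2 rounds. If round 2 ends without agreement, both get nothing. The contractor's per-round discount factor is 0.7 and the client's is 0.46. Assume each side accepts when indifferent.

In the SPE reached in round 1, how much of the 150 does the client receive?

Round 2 (the client proposes): the contractor will accept anything ≥ 0, so the client offers 0 and keeps 150.
Round 1 (the contractor proposes): the client can get 150 next round, worth 0.46 × 150 = 69 now. The contractor offers 69 and keeps 150 − 69 = 81.

69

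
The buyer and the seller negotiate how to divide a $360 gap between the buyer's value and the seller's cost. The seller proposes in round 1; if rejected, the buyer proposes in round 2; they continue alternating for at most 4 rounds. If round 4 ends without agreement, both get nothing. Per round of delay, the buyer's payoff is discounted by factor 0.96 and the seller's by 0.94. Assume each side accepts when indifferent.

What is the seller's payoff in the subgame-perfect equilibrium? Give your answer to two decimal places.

27.39

Round 4 (the buyer proposes): rejection yields 0 for the seller; the buyer offers 0 and keeps 360.
Round 3 (the seller proposes): the buyer can get 360 next round, worth 0.96 × 360 = 345.6 now, so the seller offers 345.6, keeping 14.4.
Round 2 (the buyer proposes): the seller can get 14.4 next round, worth 0.94 × 14.4 = 13.536 now, so the buyer offers 13.536, keeping 346.464.
Round 1 (the seller proposes): the buyer can get 346.464 next round, worth 0.96 × 346.464 = 332.60544 now; the seller offers that and keeps 27.39456.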